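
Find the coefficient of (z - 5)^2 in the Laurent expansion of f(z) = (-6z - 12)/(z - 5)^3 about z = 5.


Step 1: Write the numerator in powers of (z - 5): -6z - 12 = -6(z - 5) + (-6*5 - 12) = -6(z - 5) - 42
Step 2: Divide by (z - 5)^3: f(z) = -42(z - 5)^(-3) - 6(z - 5)^(-2)
Step 3: This finite sum is the Laurent series of f about z = 5.
Step 4: Only the powers -3 and -2 appear, so the coefficient of (z - 5)^2 = 0

0


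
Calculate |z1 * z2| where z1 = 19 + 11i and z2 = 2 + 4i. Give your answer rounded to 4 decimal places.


Step 1: |z1| = sqrt(19^2 + 11^2) = sqrt(482)
Step 2: |z2| = sqrt(2^2 + 4^2) = sqrt(20)
Step 3: |z1*z2| = |z1|*|z2| = sqrt(482) * sqrt(20) = sqrt(482 * 20) = sqrt(9640)
Step 4: = 98.1835

98.1835


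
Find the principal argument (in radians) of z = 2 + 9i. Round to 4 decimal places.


Step 1: z = 2 + 9i
Step 2: arg(z) = atan2(9, 2)
Step 3: arg(z) = 1.3521

1.3521


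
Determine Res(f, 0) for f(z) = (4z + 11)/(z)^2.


Step 1: Pole of order 2 at z = 0
Step 2: Res = lim d/dz [(z)^2 * f(z)] as z -> 0
Step 3: (z)^2 * f(z) = 4z + 11
Step 4: d/dz[4z + 11] = 4

4


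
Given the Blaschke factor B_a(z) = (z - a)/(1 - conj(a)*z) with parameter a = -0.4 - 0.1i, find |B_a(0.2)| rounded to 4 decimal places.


Step 1: Numerator z0 - a = 0.2 - (-0.4 - 0.1i) = 0.6 + 0.1i
Step 2: Denominator 1 - conj(a)*z0 = 1 - (-0.4 + 0.1i)*0.2 = 1.08 - 0.02i
Step 3: |z0 - a|^2 = 0.6^2 + 0.1^2 = 0.37; |1 - conj(a)*z0|^2 = 1.08^2 + (-0.02)^2 = 1.1668
Step 4: |B_a(0.2)| = sqrt(0.37 / 1.1668) = sqrt(0.317107)
Step 5: = 0.5631

0.5631


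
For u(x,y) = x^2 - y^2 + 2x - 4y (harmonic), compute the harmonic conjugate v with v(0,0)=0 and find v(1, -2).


Step 1: v_x = -u_y = 2y + 4
Step 2: v_y = u_x = 2x + 2
Step 3: v = 2xy + 4x + 2y + C
Step 4: v(0,0) = 0 => C = 0
Step 5: v(1, -2) = -4

-4


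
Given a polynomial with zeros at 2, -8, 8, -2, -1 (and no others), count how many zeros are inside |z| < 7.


Step 1: Check each root:
  z = 2: |2| = 2 < 7
  z = -8: |-8| = 8 >= 7
  z = 8: |8| = 8 >= 7
  z = -2: |-2| = 2 < 7
  z = -1: |-1| = 1 < 7
Step 2: Count = 3

3


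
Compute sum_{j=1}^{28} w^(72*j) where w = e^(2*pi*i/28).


Step 1: The sum sum_{j=1}^{n} w^(k*j) equals n if n | k, else 0.
Step 2: Here n = 28, k = 72
Step 3: Does n divide k? 28 | 72 -> False
Step 4: Sum = 0

0


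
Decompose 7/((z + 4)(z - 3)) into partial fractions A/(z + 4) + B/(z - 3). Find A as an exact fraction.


Step 1: Multiply both sides by (z + 4) and set z = -4
Step 2: A = 7 / (-4 - 3)
Step 3: A = 7 / (-7)
Step 4: A = -1

-1


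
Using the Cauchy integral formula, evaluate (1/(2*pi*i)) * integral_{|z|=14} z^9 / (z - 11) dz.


Step 1: f(z) = z^9, a = 11 is inside |z| = 14
Step 2: By Cauchy integral formula: (1/(2pi*i)) * integral = f(a)
Step 3: f(11) = 11^9 = 2357947691

2357947691


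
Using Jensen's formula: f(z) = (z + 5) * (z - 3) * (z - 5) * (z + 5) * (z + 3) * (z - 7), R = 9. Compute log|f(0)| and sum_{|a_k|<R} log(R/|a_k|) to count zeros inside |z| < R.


Jensen's formula: (1/2pi)*integral log|f(Re^it)|dt = log|f(0)| + sum_{|a_k|<R} log(R/|a_k|)
Step 1: f(0) = 5 * (-3) * (-5) * 5 * 3 * (-7) = -7875
Step 2: log|f(0)| = log|-5| + log|3| + log|5| + log|-5| + log|-3| + log|7| = 8.9714
Step 3: Zeros inside |z| < 9: -5, 3, 5, -5, -3, 7
Step 4: Jensen sum = log(9/5) + log(9/3) + log(9/5) + log(9/5) + log(9/3) + log(9/7) = 4.2119
Step 5: n(R) = number of terms in the Jensen sum = count of zeros inside |z| < 9 = 6

6


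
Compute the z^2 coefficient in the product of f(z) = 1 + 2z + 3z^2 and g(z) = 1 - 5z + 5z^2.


Step 1: z^2 term in f*g comes from: (1)*(5z^2) + (2z)*(-5z) + (3z^2)*(1)
Step 2: = 5 - 10 + 3
Step 3: = -2

-2


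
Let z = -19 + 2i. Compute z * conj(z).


Step 1: conj(z) = -19 - 2i
Step 2: z * conj(z) = (-19)^2 + 2^2
Step 3: = 361 + 4 = 365

365


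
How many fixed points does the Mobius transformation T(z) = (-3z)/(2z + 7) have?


Step 1: Fixed points satisfy T(z) = z
Step 2: 2z^2 + 10z = 0
Step 3: Discriminant = 10^2 - 4*2*0 = 100
Step 4: Number of fixed points = 2

2


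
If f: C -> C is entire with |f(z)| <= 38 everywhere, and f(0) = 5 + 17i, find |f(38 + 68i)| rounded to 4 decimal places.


Step 1: By Liouville's theorem, a bounded entire function is constant.
Step 2: f(z) = f(0) = 5 + 17i for all z.
Step 3: |f(w)| = |5 + 17i| = sqrt(25 + 289)
Step 4: = 17.72

17.72


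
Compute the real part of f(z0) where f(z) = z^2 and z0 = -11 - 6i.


Step 1: z0 = -11 - 6i
Step 2: z0^2 = (-11)^2 - (-6)^2 + 132i
Step 3: real part = 121 - 36 = 85

85


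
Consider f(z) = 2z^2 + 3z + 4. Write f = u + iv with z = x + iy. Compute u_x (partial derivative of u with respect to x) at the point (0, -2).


Step 1: f(z) = 2(x+iy)^2 + 3(x+iy) + 4
Step 2: u = 2(x^2 - y^2) + 3x + 4
Step 3: u_x = 4x + 3
Step 4: At (0, -2): u_x = 0 + 3 = 3

3


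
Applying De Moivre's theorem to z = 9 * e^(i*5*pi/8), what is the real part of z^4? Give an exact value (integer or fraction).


Step 1: By De Moivre's theorem, z^4 = 9^4 * e^(i*4*5*pi/8) = 6561 * (cos(5*pi/2) + i*sin(5*pi/2))
Step 2: |z|^4 = 9^4 = 6561
Step 3: Reduce the angle mod 2*pi: 5*pi/2 - 2*pi = pi/2
Step 4: cos(pi/2) = 0
Step 5: Re(z^4) = 6561 * 0 = 0

0


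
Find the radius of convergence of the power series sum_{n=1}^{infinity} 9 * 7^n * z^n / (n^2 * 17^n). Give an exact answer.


Step 1: General term a_n = 9 * 7^n / (n^2 * 17^n)
Step 2: By the root test, |a_n|^(1/n) = 9^(1/n) * 7 / (n^(2/n) * 17) -> 7/17 as n -> infinity (since 9^(1/n) -> 1 and n^(2/n) -> 1)
Step 3: R = 1/lim|a_n|^(1/n) = 17/7

17/7


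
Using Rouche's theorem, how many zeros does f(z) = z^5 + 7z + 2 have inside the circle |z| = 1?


Step 1: On |z| = 1 the three terms have sizes |z^5| = 1^5 = 1, |7z| = 7*1 = 7, |2| = 2
Step 2: The dominant term is g(z) = 7z; let h(z) = z^5 + 2 so f = g + h
Step 3: On |z| = 1: |g| = 7 and |h| <= 1 + 2 = 3
Step 4: Since 7 > 3, |h| < |g| on |z| = 1, so by Rouche f has the same number of zeros as g inside |z| < 1
Step 5: g(z) = 7z has 1 zero (at the origin, multiplicity 1) inside |z| < 1. Answer = 1

1


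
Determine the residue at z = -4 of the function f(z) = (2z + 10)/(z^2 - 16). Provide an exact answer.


Step 1: Q(z) = z^2 - 16 = (z + 4)(z - 4)
Step 2: Q'(z) = 2z
Step 3: Q'(-4) = -8, P(-4) = 2
Step 4: Res = P(-4)/Q'(-4) = 2/(-8) = -1/4

-1/4


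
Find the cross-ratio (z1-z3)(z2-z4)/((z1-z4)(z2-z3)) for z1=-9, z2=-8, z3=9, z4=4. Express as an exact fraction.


Step 1: (z1-z3)(z2-z4) = (-18) * (-12) = 216
Step 2: (z1-z4)(z2-z3) = (-13) * (-17) = 221
Step 3: Cross-ratio = 216/221 = 216/221

216/221


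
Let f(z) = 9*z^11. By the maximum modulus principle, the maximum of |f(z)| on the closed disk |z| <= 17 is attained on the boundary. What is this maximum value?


Step 1: On |z| = 17, |f(z)| = 9 * |z|^11 = 9 * 17^11
Step 2: By maximum modulus principle, maximum is on boundary.
Step 3: Maximum = 9 * 34271896307633 = 308447066768697

308447066768697


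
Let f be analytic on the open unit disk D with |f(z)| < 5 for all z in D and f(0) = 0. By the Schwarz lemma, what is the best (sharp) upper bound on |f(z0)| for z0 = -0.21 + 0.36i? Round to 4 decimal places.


Step 1: g = f/5 maps D -> D with g(0) = 0, so by the Schwarz lemma |g(z)| <= |z|, i.e. |f(z)| <= 5|z|; this is sharp (f(z) = 5z).
Step 2: |z0|^2 = (-0.21)^2 + 0.36^2 = 0.1737
Step 3: |z0| = sqrt(0.1737) = 0.416773
Step 4: Best bound = 5 * |z0| = 5 * 0.416773 = 2.0839

2.0839


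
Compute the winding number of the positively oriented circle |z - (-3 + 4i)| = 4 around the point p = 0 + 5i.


Step 1: Center c = (-3, 4), radius = 4
Step 2: |p - c|^2 = 3^2 + 1^2 = 10
Step 3: r^2 = 16
Step 4: |p-c| < r so winding number = 1

1


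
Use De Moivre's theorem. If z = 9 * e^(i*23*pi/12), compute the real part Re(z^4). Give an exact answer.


Step 1: By De Moivre's theorem, z^4 = 9^4 * e^(i*4*23*pi/12) = 6561 * (cos(23*pi/3) + i*sin(23*pi/3))
Step 2: |z|^4 = 9^4 = 6561
Step 3: Reduce the angle mod 2*pi: 23*pi/3 - 6*pi = 5*pi/3
Step 4: cos(5*pi/3) = 1/2
Step 5: Re(z^4) = 6561 * 1/2 = 6561/2

6561/2


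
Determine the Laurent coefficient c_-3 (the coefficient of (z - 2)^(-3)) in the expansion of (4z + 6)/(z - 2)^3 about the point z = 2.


Step 1: Write the numerator in powers of (z - 2): 4z + 6 = 4(z - 2) + (4*2 + 6) = 4(z - 2) + 14
Step 2: Divide by (z - 2)^3: f(z) = 14(z - 2)^(-3) + 4(z - 2)^(-2)
Step 3: This finite sum is the Laurent series of f about z = 2.
Step 4: Coefficient of (z - 2)^(-3) = 4*2 + 6 = 14

14


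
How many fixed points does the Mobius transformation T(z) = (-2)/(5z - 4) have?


Step 1: Fixed points satisfy T(z) = z
Step 2: 5z^2 - 4z + 2 = 0
Step 3: Discriminant = (-4)^2 - 4*5*2 = -24
Step 4: Number of fixed points = 2

2


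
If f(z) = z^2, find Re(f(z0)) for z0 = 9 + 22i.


Step 1: z0 = 9 + 22i
Step 2: z0^2 = 9^2 - 22^2 + 396i
Step 3: real part = 81 - 484 = -403

-403


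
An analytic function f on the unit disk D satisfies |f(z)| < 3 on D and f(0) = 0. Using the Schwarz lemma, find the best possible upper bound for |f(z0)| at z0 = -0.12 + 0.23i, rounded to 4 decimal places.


Step 1: g = f/3 maps D -> D with g(0) = 0, so by the Schwarz lemma |g(z)| <= |z|, i.e. |f(z)| <= 3|z|; this is sharp (f(z) = 3z).
Step 2: |z0|^2 = (-0.12)^2 + 0.23^2 = 0.0673
Step 3: |z0| = sqrt(0.0673) = 0.259422
Step 4: Best bound = 3 * |z0| = 3 * 0.259422 = 0.7783

0.7783


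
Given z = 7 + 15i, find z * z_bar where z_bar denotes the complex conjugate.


Step 1: conj(z) = 7 - 15i
Step 2: z * conj(z) = 7^2 + 15^2
Step 3: = 49 + 225 = 274

274


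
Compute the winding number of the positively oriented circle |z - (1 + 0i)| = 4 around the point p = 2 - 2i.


Step 1: Center c = (1, 0), radius = 4
Step 2: |p - c|^2 = 1^2 + (-2)^2 = 5
Step 3: r^2 = 16
Step 4: |p-c| < r so winding number = 1

1


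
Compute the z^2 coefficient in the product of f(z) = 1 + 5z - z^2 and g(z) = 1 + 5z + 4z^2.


Step 1: z^2 term in f*g comes from: (1)*(4z^2) + (5z)*(5z) + (-z^2)*(1)
Step 2: = 4 + 25 - 1
Step 3: = 28

28


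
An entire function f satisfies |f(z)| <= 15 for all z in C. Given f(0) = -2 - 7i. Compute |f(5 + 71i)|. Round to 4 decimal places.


Step 1: By Liouville's theorem, a bounded entire function is constant.
Step 2: f(z) = f(0) = -2 - 7i for all z.
Step 3: |f(w)| = |-2 - 7i| = sqrt(4 + 49)
Step 4: = 7.2801

7.2801


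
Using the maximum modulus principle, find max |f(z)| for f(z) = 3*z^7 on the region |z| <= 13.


Step 1: On |z| = 13, |f(z)| = 3 * |z|^7 = 3 * 13^7
Step 2: By maximum modulus principle, maximum is on boundary.
Step 3: Maximum = 3 * 62748517 = 188245551

188245551


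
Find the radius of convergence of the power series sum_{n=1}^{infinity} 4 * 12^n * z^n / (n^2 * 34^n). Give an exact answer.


Step 1: General term a_n = 4 * 12^n / (n^2 * 34^n)
Step 2: By the root test, |a_n|^(1/n) = 4^(1/n) * 12 / (n^(2/n) * 34) -> 12/34 as n -> infinity (since 4^(1/n) -> 1 and n^(2/n) -> 1)
Step 3: R = 1/lim|a_n|^(1/n) = 34/12 = 17/6

17/6


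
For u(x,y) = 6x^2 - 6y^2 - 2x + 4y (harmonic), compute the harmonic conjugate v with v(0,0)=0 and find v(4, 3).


Step 1: v_x = -u_y = 12y - 4
Step 2: v_y = u_x = 12x - 2
Step 3: v = 12xy - 4x - 2y + C
Step 4: v(0,0) = 0 => C = 0
Step 5: v(4, 3) = 122

122


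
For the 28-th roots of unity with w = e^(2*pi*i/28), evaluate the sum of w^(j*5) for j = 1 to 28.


Step 1: The sum sum_{j=1}^{n} w^(k*j) equals n if n | k, else 0.
Step 2: Here n = 28, k = 5
Step 3: Does n divide k? 28 | 5 -> False
Step 4: Sum = 0

0


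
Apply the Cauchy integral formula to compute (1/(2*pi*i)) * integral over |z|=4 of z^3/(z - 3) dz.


Step 1: f(z) = z^3, a = 3 is inside |z| = 4
Step 2: By Cauchy integral formula: (1/(2pi*i)) * integral = f(a)
Step 3: f(3) = 3^3 = 27

27


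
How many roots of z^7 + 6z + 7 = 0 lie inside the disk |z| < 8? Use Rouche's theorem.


Step 1: On |z| = 8 the three terms have sizes |z^7| = 8^7 = 2097152, |6z| = 6*8 = 48, |7| = 7
Step 2: The dominant term is g(z) = z^7; let h(z) = 6z + 7 so f = g + h
Step 3: On |z| = 8: |g| = 2097152 and |h| <= 48 + 7 = 55
Step 4: Since 2097152 > 55, |h| < |g| on |z| = 8, so by Rouche f has the same number of zeros as g inside |z| < 8
Step 5: g(z) = z^7 has 7 zeros (all at the origin) inside |z| < 8. Answer = 7

7


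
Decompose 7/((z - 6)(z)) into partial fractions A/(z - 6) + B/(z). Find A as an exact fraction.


Step 1: Multiply both sides by (z - 6) and set z = 6
Step 2: A = 7 / (6 - 0)
Step 3: A = 7 / 6
Step 4: A = 7/6

7/6


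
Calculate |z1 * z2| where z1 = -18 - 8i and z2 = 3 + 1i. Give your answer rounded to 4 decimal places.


Step 1: |z1| = sqrt((-18)^2 + (-8)^2) = sqrt(388)
Step 2: |z2| = sqrt(3^2 + 1^2) = sqrt(10)
Step 3: |z1*z2| = |z1|*|z2| = sqrt(388) * sqrt(10) = sqrt(388 * 10) = sqrt(3880)
Step 4: = 62.2896

62.2896


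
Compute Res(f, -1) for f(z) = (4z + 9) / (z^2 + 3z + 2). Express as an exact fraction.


Step 1: Q(z) = z^2 + 3z + 2 = (z + 1)(z + 2)
Step 2: Q'(z) = 2z + 3
Step 3: Q'(-1) = 1, P(-1) = 5
Step 4: Res = P(-1)/Q'(-1) = 5/1 = 5

5


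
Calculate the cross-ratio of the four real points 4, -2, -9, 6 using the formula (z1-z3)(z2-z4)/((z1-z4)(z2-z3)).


Step 1: (z1-z3)(z2-z4) = 13 * (-8) = -104
Step 2: (z1-z4)(z2-z3) = (-2) * 7 = -14
Step 3: Cross-ratio = 104/14 = 52/7

52/7


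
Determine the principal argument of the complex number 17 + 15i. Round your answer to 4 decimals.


Step 1: z = 17 + 15i
Step 2: arg(z) = atan2(15, 17)
Step 3: arg(z) = 0.723

0.723


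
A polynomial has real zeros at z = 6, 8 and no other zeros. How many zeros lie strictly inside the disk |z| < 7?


Step 1: Check each root:
  z = 6: |6| = 6 < 7
  z = 8: |8| = 8 >= 7
Step 2: Count = 1

1


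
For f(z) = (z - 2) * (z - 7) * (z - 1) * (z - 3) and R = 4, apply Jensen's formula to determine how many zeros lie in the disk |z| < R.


Jensen's formula: (1/2pi)*integral log|f(Re^it)|dt = log|f(0)| + sum_{|a_k|<R} log(R/|a_k|)
Step 1: f(0) = (-2) * (-7) * (-1) * (-3) = 42
Step 2: log|f(0)| = log|2| + log|7| + log|1| + log|3| = 3.7377
Step 3: Zeros inside |z| < 4: 2, 1, 3
Step 4: Jensen sum = log(4/2) + log(4/1) + log(4/3) = 2.3671
Step 5: n(R) = number of terms in the Jensen sum = count of zeros inside |z| < 4 = 3

3


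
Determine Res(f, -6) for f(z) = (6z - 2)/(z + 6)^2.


Step 1: Pole of order 2 at z = -6
Step 2: Res = lim d/dz [(z + 6)^2 * f(z)] as z -> -6
Step 3: (z + 6)^2 * f(z) = 6z - 2
Step 4: d/dz[6z - 2] = 6

6


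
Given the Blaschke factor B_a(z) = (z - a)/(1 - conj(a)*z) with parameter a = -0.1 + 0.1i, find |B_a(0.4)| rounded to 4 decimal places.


Step 1: Numerator z0 - a = 0.4 - (-0.1 + 0.1i) = 0.5 - 0.1i
Step 2: Denominator 1 - conj(a)*z0 = 1 - (-0.1 - 0.1i)*0.4 = 1.04 + 0.04i
Step 3: |z0 - a|^2 = 0.5^2 + (-0.1)^2 = 0.26; |1 - conj(a)*z0|^2 = 1.04^2 + 0.04^2 = 1.0832
Step 4: |B_a(0.4)| = sqrt(0.26 / 1.0832) = sqrt(0.24003)
Step 5: = 0.4899

0.4899


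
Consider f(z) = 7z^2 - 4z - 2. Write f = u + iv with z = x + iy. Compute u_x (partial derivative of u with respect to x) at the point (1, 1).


Step 1: f(z) = 7(x+iy)^2 - 4(x+iy) - 2
Step 2: u = 7(x^2 - y^2) - 4x - 2
Step 3: u_x = 14x - 4
Step 4: At (1, 1): u_x = 14 - 4 = 10

10


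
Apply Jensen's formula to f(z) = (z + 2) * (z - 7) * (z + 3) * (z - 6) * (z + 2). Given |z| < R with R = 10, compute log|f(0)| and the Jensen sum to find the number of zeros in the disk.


Jensen's formula: (1/2pi)*integral log|f(Re^it)|dt = log|f(0)| + sum_{|a_k|<R} log(R/|a_k|)
Step 1: f(0) = 2 * (-7) * 3 * (-6) * 2 = 504
Step 2: log|f(0)| = log|-2| + log|7| + log|-3| + log|6| + log|-2| = 6.2226
Step 3: Zeros inside |z| < 10: -2, 7, -3, 6, -2
Step 4: Jensen sum = log(10/2) + log(10/7) + log(10/3) + log(10/6) + log(10/2) = 5.2903
Step 5: n(R) = number of terms in the Jensen sum = count of zeros inside |z| < 10 = 5

5


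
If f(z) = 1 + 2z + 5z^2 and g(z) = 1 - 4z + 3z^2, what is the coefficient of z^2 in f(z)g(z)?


Step 1: z^2 term in f*g comes from: (1)*(3z^2) + (2z)*(-4z) + (5z^2)*(1)
Step 2: = 3 - 8 + 5
Step 3: = 0

0


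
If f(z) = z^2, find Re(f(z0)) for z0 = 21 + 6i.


Step 1: z0 = 21 + 6i
Step 2: z0^2 = 21^2 - 6^2 + 252i
Step 3: real part = 441 - 36 = 405

405


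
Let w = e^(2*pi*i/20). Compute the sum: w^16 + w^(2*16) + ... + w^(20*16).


Step 1: The sum sum_{j=1}^{n} w^(k*j) equals n if n | k, else 0.
Step 2: Here n = 20, k = 16
Step 3: Does n divide k? 20 | 16 -> False
Step 4: Sum = 0

0


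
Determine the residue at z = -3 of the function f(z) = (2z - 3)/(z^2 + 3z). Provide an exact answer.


Step 1: Q(z) = z^2 + 3z = (z + 3)(z)
Step 2: Q'(z) = 2z + 3
Step 3: Q'(-3) = -3, P(-3) = -9
Step 4: Res = P(-3)/Q'(-3) = -9/(-3) = 3

3


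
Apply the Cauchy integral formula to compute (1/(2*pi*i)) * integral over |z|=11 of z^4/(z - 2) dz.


Step 1: f(z) = z^4, a = 2 is inside |z| = 11
Step 2: By Cauchy integral formula: (1/(2pi*i)) * integral = f(a)
Step 3: f(2) = 2^4 = 16

16


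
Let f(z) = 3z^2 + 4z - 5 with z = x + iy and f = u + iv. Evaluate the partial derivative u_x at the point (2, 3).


Step 1: f(z) = 3(x+iy)^2 + 4(x+iy) - 5
Step 2: u = 3(x^2 - y^2) + 4x - 5
Step 3: u_x = 6x + 4
Step 4: At (2, 3): u_x = 12 + 4 = 16

16


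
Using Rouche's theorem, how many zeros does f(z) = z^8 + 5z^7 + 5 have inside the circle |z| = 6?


Step 1: On |z| = 6 the three terms have sizes |z^8| = 6^8 = 1679616, |5z^7| = 5*6^7 = 1399680, |5| = 5
Step 2: The dominant term is g(z) = z^8; let h(z) = 5z^7 + 5 so f = g + h
Step 3: On |z| = 6: |g| = 1679616 and |h| <= 1399680 + 5 = 1399685
Step 4: Since 1679616 > 1399685, |h| < |g| on |z| = 6, so by Rouche f has the same number of zeros as g inside |z| < 6
Step 5: g(z) = z^8 has 8 zeros (all at the origin) inside |z| < 6. Answer = 8

8


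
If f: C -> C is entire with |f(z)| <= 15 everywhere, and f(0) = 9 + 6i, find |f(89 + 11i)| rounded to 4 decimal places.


Step 1: By Liouville's theorem, a bounded entire function is constant.
Step 2: f(z) = f(0) = 9 + 6i for all z.
Step 3: |f(w)| = |9 + 6i| = sqrt(81 + 36)
Step 4: = 10.8167

10.8167


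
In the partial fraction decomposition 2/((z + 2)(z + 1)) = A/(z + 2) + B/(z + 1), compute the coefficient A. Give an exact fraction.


Step 1: Multiply both sides by (z + 2) and set z = -2
Step 2: A = 2 / (-2 + 1)
Step 3: A = 2 / (-1)
Step 4: A = -2

-2


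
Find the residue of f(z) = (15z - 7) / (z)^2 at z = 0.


Step 1: Pole of order 2 at z = 0
Step 2: Res = lim d/dz [(z)^2 * f(z)] as z -> 0
Step 3: (z)^2 * f(z) = 15z - 7
Step 4: d/dz[15z - 7] = 15

15


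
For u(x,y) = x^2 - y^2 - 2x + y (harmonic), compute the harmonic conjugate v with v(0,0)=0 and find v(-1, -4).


Step 1: v_x = -u_y = 2y - 1
Step 2: v_y = u_x = 2x - 2
Step 3: v = 2xy - x - 2y + C
Step 4: v(0,0) = 0 => C = 0
Step 5: v(-1, -4) = 17

17


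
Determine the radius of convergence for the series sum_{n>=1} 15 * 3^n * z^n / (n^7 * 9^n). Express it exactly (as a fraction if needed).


Step 1: General term a_n = 15 * 3^n / (n^7 * 9^n)
Step 2: By the root test, |a_n|^(1/n) = 15^(1/n) * 3 / (n^(7/n) * 9) -> 3/9 as n -> infinity (since 15^(1/n) -> 1 and n^(7/n) -> 1)
Step 3: R = 1/lim|a_n|^(1/n) = 9/3 = 3

3


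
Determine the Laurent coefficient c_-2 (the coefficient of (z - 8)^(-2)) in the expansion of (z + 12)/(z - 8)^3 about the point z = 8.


Step 1: Write the numerator in powers of (z - 8): z + 12 = (z - 8) + (1*8 + 12) = (z - 8) + 20
Step 2: Divide by (z - 8)^3: f(z) = 20(z - 8)^(-3) + (z - 8)^(-2)
Step 3: This finite sum is the Laurent series of f about z = 8.
Step 4: Coefficient of (z - 8)^(-2) = coefficient of (z - 8) in the re-centred numerator = 1

1


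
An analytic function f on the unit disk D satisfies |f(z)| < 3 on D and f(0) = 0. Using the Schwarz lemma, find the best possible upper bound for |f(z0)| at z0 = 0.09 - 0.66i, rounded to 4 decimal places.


Step 1: g = f/3 maps D -> D with g(0) = 0, so by the Schwarz lemma |g(z)| <= |z|, i.e. |f(z)| <= 3|z|; this is sharp (f(z) = 3z).
Step 2: |z0|^2 = 0.09^2 + (-0.66)^2 = 0.4437
Step 3: |z0| = sqrt(0.4437) = 0.666108
Step 4: Best bound = 3 * |z0| = 3 * 0.666108 = 1.9983

1.9983


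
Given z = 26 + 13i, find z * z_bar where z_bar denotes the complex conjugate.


Step 1: conj(z) = 26 - 13i
Step 2: z * conj(z) = 26^2 + 13^2
Step 3: = 676 + 169 = 845

845


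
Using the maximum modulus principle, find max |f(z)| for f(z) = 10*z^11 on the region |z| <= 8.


Step 1: On |z| = 8, |f(z)| = 10 * |z|^11 = 10 * 8^11
Step 2: By maximum modulus principle, maximum is on boundary.
Step 3: Maximum = 10 * 8589934592 = 85899345920

85899345920


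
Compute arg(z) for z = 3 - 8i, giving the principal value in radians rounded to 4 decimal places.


Step 1: z = 3 - 8i
Step 2: arg(z) = atan2(-8, 3)
Step 3: arg(z) = -1.212

-1.212


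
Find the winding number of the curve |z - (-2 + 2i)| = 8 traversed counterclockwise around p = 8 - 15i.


Step 1: Center c = (-2, 2), radius = 8
Step 2: |p - c|^2 = 10^2 + (-17)^2 = 389
Step 3: r^2 = 64
Step 4: |p-c| > r so winding number = 0

0


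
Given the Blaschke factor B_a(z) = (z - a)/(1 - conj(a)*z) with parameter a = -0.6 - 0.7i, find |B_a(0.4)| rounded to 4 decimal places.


Step 1: Numerator z0 - a = 0.4 - (-0.6 - 0.7i) = 1 + 0.7i
Step 2: Denominator 1 - conj(a)*z0 = 1 - (-0.6 + 0.7i)*0.4 = 1.24 - 0.28i
Step 3: |z0 - a|^2 = 1^2 + 0.7^2 = 1.49; |1 - conj(a)*z0|^2 = 1.24^2 + (-0.28)^2 = 1.616
Step 4: |B_a(0.4)| = sqrt(1.49 / 1.616) = sqrt(0.92203)
Step 5: = 0.9602

0.9602


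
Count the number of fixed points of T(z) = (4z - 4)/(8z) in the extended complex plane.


Step 1: Fixed points satisfy T(z) = z
Step 2: 8z^2 - 4z + 4 = 0
Step 3: Discriminant = (-4)^2 - 4*8*4 = -112
Step 4: Number of fixed points = 2

2


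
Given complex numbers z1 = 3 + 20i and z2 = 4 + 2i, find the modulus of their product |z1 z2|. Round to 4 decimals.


Step 1: |z1| = sqrt(3^2 + 20^2) = sqrt(409)
Step 2: |z2| = sqrt(4^2 + 2^2) = sqrt(20)
Step 3: |z1*z2| = |z1|*|z2| = sqrt(409) * sqrt(20) = sqrt(409 * 20) = sqrt(8180)
Step 4: = 90.4434

90.4434


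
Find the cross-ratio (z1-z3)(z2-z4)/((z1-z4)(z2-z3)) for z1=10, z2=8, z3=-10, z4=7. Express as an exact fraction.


Step 1: (z1-z3)(z2-z4) = 20 * 1 = 20
Step 2: (z1-z4)(z2-z3) = 3 * 18 = 54
Step 3: Cross-ratio = 20/54 = 10/27

10/27


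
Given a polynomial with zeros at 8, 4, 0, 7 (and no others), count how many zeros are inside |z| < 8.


Step 1: Check each root:
  z = 8: |8| = 8 >= 8
  z = 4: |4| = 4 < 8
  z = 0: |0| = 0 < 8
  z = 7: |7| = 7 < 8
Step 2: Count = 3

3


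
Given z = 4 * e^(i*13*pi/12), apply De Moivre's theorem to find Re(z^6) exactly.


Step 1: By De Moivre's theorem, z^6 = 4^6 * e^(i*6*13*pi/12) = 4096 * (cos(13*pi/2) + i*sin(13*pi/2))
Step 2: |z|^6 = 4^6 = 4096
Step 3: Reduce the angle mod 2*pi: 13*pi/2 - 6*pi = pi/2
Step 4: cos(pi/2) = 0
Step 5: Re(z^6) = 4096 * 0 = 0

0


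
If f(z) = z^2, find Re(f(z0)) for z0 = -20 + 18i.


Step 1: z0 = -20 + 18i
Step 2: z0^2 = (-20)^2 - 18^2 - 720i
Step 3: real part = 400 - 324 = 76

76


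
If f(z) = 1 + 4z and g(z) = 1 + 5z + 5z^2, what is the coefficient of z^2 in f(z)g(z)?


Step 1: z^2 term in f*g comes from: (1)*(5z^2) + (4z)*(5z) + (0)*(1)
Step 2: = 5 + 20 + 0
Step 3: = 25

25


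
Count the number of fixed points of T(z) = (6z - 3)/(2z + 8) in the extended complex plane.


Step 1: Fixed points satisfy T(z) = z
Step 2: 2z^2 + 2z + 3 = 0
Step 3: Discriminant = 2^2 - 4*2*3 = -20
Step 4: Number of fixed points = 2

2


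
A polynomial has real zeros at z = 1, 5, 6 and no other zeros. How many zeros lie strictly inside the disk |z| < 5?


Step 1: Check each root:
  z = 1: |1| = 1 < 5
  z = 5: |5| = 5 >= 5
  z = 6: |6| = 6 >= 5
Step 2: Count = 1

1


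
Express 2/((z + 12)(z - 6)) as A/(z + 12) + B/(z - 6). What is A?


Step 1: Multiply both sides by (z + 12) and set z = -12
Step 2: A = 2 / (-12 - 6)
Step 3: A = 2 / (-18)
Step 4: A = -1/9

-1/9


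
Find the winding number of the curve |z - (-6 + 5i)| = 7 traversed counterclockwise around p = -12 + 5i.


Step 1: Center c = (-6, 5), radius = 7
Step 2: |p - c|^2 = (-6)^2 + 0^2 = 36
Step 3: r^2 = 49
Step 4: |p-c| < r so winding number = 1

1


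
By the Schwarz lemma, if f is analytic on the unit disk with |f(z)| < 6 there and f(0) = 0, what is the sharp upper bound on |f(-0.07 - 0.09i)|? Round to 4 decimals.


Step 1: g = f/6 maps D -> D with g(0) = 0, so by the Schwarz lemma |g(z)| <= |z|, i.e. |f(z)| <= 6|z|; this is sharp (f(z) = 6z).
Step 2: |z0|^2 = (-0.07)^2 + (-0.09)^2 = 0.013
Step 3: |z0| = sqrt(0.013) = 0.114018
Step 4: Best bound = 6 * |z0| = 6 * 0.114018 = 0.6841

0.6841


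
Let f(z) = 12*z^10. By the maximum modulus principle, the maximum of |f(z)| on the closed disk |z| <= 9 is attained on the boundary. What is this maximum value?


Step 1: On |z| = 9, |f(z)| = 12 * |z|^10 = 12 * 9^10
Step 2: By maximum modulus principle, maximum is on boundary.
Step 3: Maximum = 12 * 3486784401 = 41841412812

41841412812


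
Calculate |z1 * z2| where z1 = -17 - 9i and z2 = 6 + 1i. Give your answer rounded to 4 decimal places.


Step 1: |z1| = sqrt((-17)^2 + (-9)^2) = sqrt(370)
Step 2: |z2| = sqrt(6^2 + 1^2) = sqrt(37)
Step 3: |z1*z2| = |z1|*|z2| = sqrt(370) * sqrt(37) = sqrt(370 * 37) = sqrt(13690)
Step 4: = 117.0043

117.0043


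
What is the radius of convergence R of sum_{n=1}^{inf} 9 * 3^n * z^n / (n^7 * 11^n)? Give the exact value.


Step 1: General term a_n = 9 * 3^n / (n^7 * 11^n)
Step 2: By the root test, |a_n|^(1/n) = 9^(1/n) * 3 / (n^(7/n) * 11) -> 3/11 as n -> infinity (since 9^(1/n) -> 1 and n^(7/n) -> 1)
Step 3: R = 1/lim|a_n|^(1/n) = 11/3

11/3


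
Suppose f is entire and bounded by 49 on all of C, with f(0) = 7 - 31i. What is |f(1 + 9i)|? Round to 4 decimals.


Step 1: By Liouville's theorem, a bounded entire function is constant.
Step 2: f(z) = f(0) = 7 - 31i for all z.
Step 3: |f(w)| = |7 - 31i| = sqrt(49 + 961)
Step 4: = 31.7805

31.7805


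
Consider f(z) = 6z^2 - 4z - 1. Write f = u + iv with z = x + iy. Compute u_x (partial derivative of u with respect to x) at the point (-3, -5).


Step 1: f(z) = 6(x+iy)^2 - 4(x+iy) - 1
Step 2: u = 6(x^2 - y^2) - 4x - 1
Step 3: u_x = 12x - 4
Step 4: At (-3, -5): u_x = -36 - 4 = -40

-40


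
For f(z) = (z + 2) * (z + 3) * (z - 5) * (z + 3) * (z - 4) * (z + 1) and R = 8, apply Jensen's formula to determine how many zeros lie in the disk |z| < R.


Jensen's formula: (1/2pi)*integral log|f(Re^it)|dt = log|f(0)| + sum_{|a_k|<R} log(R/|a_k|)
Step 1: f(0) = 2 * 3 * (-5) * 3 * (-4) * 1 = 360
Step 2: log|f(0)| = log|-2| + log|-3| + log|5| + log|-3| + log|4| + log|-1| = 5.8861
Step 3: Zeros inside |z| < 8: -2, -3, 5, -3, 4, -1
Step 4: Jensen sum = log(8/2) + log(8/3) + log(8/5) + log(8/3) + log(8/4) + log(8/1) = 6.5905
Step 5: n(R) = number of terms in the Jensen sum = count of zeros inside |z| < 8 = 6

6


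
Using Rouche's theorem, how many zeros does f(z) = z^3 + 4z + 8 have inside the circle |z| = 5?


Step 1: On |z| = 5 the three terms have sizes |z^3| = 5^3 = 125, |4z| = 4*5 = 20, |8| = 8
Step 2: The dominant term is g(z) = z^3; let h(z) = 4z + 8 so f = g + h
Step 3: On |z| = 5: |g| = 125 and |h| <= 20 + 8 = 28
Step 4: Since 125 > 28, |h| < |g| on |z| = 5, so by Rouche f has the same number of zeros as g inside |z| < 5
Step 5: g(z) = z^3 has 3 zeros (all at the origin) inside |z| < 5. Answer = 3

3


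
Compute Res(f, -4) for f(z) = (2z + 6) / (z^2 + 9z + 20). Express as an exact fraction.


Step 1: Q(z) = z^2 + 9z + 20 = (z + 4)(z + 5)
Step 2: Q'(z) = 2z + 9
Step 3: Q'(-4) = 1, P(-4) = -2
Step 4: Res = P(-4)/Q'(-4) = -2/1 = -2

-2


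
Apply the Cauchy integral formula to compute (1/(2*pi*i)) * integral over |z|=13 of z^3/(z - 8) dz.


Step 1: f(z) = z^3, a = 8 is inside |z| = 13
Step 2: By Cauchy integral formula: (1/(2pi*i)) * integral = f(a)
Step 3: f(8) = 8^3 = 512

512


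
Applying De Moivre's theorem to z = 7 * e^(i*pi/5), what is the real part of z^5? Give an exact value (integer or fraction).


Step 1: By De Moivre's theorem, z^5 = 7^5 * e^(i*5*pi/5) = 16807 * (cos(pi) + i*sin(pi))
Step 2: |z|^5 = 7^5 = 16807
Step 3: The angle pi already lies in [0, 2*pi)
Step 4: cos(pi) = -1
Step 5: Re(z^5) = 16807 * (-1) = -16807

-16807


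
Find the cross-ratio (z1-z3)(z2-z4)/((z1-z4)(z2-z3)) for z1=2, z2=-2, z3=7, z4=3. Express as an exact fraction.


Step 1: (z1-z3)(z2-z4) = (-5) * (-5) = 25
Step 2: (z1-z4)(z2-z3) = (-1) * (-9) = 9
Step 3: Cross-ratio = 25/9 = 25/9

25/9


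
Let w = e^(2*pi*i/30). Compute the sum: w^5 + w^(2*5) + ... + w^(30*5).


Step 1: The sum sum_{j=1}^{n} w^(k*j) equals n if n | k, else 0.
Step 2: Here n = 30, k = 5
Step 3: Does n divide k? 30 | 5 -> False
Step 4: Sum = 0

0


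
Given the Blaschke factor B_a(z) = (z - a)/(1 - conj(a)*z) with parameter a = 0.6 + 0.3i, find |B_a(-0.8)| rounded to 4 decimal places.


Step 1: Numerator z0 - a = -0.8 - (0.6 + 0.3i) = -1.4 - 0.3i
Step 2: Denominator 1 - conj(a)*z0 = 1 - (0.6 - 0.3i)*(-0.8) = 1.48 - 0.24i
Step 3: |z0 - a|^2 = (-1.4)^2 + (-0.3)^2 = 2.05; |1 - conj(a)*z0|^2 = 1.48^2 + (-0.24)^2 = 2.248
Step 4: |B_a(-0.8)| = sqrt(2.05 / 2.248) = sqrt(0.911922)
Step 5: = 0.9549

0.9549


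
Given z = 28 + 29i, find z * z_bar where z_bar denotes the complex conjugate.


Step 1: conj(z) = 28 - 29i
Step 2: z * conj(z) = 28^2 + 29^2
Step 3: = 784 + 841 = 1625

1625


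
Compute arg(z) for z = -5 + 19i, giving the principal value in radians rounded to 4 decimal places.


Step 1: z = -5 + 19i
Step 2: arg(z) = atan2(19, -5)
Step 3: arg(z) = 1.8281

1.8281


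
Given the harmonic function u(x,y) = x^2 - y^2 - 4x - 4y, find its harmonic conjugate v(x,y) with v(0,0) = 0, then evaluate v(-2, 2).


Step 1: v_x = -u_y = 2y + 4
Step 2: v_y = u_x = 2x - 4
Step 3: v = 2xy + 4x - 4y + C
Step 4: v(0,0) = 0 => C = 0
Step 5: v(-2, 2) = -24

-24


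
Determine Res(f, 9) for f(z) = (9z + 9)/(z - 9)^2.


Step 1: Pole of order 2 at z = 9
Step 2: Res = lim d/dz [(z - 9)^2 * f(z)] as z -> 9
Step 3: (z - 9)^2 * f(z) = 9z + 9
Step 4: d/dz[9z + 9] = 9

9


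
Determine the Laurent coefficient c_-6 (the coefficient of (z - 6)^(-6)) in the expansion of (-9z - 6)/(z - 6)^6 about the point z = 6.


Step 1: Write the numerator in powers of (z - 6): -9z - 6 = -9(z - 6) + (-9*6 - 6) = -9(z - 6) - 60
Step 2: Divide by (z - 6)^6: f(z) = -60(z - 6)^(-6) - 9(z - 6)^(-5)
Step 3: This finite sum is the Laurent series of f about z = 6.
Step 4: Coefficient of (z - 6)^(-6) = -9*6 - 6 = -60

-60


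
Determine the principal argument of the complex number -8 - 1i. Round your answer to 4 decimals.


Step 1: z = -8 - 1i
Step 2: arg(z) = atan2(-1, -8)
Step 3: arg(z) = -3.0172

-3.0172


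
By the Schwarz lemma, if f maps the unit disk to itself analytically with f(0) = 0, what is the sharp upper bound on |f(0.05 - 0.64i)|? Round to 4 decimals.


Step 1: Schwarz lemma: if f: D -> D is analytic with f(0) = 0, then |f(z)| <= |z| for all z in D, and this is sharp (f(z) = z).
Step 2: |z0|^2 = 0.05^2 + (-0.64)^2 = 0.4121
Step 3: |z0| = sqrt(0.4121) = 0.64195
Step 4: Best bound = |z0| = 0.642

0.642


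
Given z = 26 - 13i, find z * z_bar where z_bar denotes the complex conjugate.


Step 1: conj(z) = 26 + 13i
Step 2: z * conj(z) = 26^2 + (-13)^2
Step 3: = 676 + 169 = 845

845


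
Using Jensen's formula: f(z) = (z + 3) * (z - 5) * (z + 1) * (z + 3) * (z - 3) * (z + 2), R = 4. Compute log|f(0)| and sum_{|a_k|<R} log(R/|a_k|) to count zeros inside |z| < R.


Jensen's formula: (1/2pi)*integral log|f(Re^it)|dt = log|f(0)| + sum_{|a_k|<R} log(R/|a_k|)
Step 1: f(0) = 3 * (-5) * 1 * 3 * (-3) * 2 = 270
Step 2: log|f(0)| = log|-3| + log|5| + log|-1| + log|-3| + log|3| + log|-2| = 5.5984
Step 3: Zeros inside |z| < 4: -3, -1, -3, 3, -2
Step 4: Jensen sum = log(4/3) + log(4/1) + log(4/3) + log(4/3) + log(4/2) = 2.9425
Step 5: n(R) = number of terms in the Jensen sum = count of zeros inside |z| < 4 = 5

5


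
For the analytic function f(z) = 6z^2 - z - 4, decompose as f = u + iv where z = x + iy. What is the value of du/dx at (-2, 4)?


Step 1: f(z) = 6(x+iy)^2 - (x+iy) - 4
Step 2: u = 6(x^2 - y^2) - x - 4
Step 3: u_x = 12x - 1
Step 4: At (-2, 4): u_x = -24 - 1 = -25

-25


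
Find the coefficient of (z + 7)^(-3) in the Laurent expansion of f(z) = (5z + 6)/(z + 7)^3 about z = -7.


Step 1: Write the numerator in powers of (z + 7): 5z + 6 = 5(z + 7) + (5*(-7) + 6) = 5(z + 7) - 29
Step 2: Divide by (z + 7)^3: f(z) = -29(z + 7)^(-3) + 5(z + 7)^(-2)
Step 3: This finite sum is the Laurent series of f about z = -7.
Step 4: Coefficient of (z + 7)^(-3) = 5*(-7) + 6 = -29

-29


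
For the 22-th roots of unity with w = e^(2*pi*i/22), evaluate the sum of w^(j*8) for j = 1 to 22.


Step 1: The sum sum_{j=1}^{n} w^(k*j) equals n if n | k, else 0.
Step 2: Here n = 22, k = 8
Step 3: Does n divide k? 22 | 8 -> False
Step 4: Sum = 0

0


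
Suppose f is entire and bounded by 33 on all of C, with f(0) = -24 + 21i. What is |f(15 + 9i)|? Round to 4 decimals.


Step 1: By Liouville's theorem, a bounded entire function is constant.
Step 2: f(z) = f(0) = -24 + 21i for all z.
Step 3: |f(w)| = |-24 + 21i| = sqrt(576 + 441)
Step 4: = 31.8904

31.8904


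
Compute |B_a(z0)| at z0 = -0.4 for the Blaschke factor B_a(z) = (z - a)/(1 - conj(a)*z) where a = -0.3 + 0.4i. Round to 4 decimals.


Step 1: Numerator z0 - a = -0.4 - (-0.3 + 0.4i) = -0.1 - 0.4i
Step 2: Denominator 1 - conj(a)*z0 = 1 - (-0.3 - 0.4i)*(-0.4) = 0.88 - 0.16i
Step 3: |z0 - a|^2 = (-0.1)^2 + (-0.4)^2 = 0.17; |1 - conj(a)*z0|^2 = 0.88^2 + (-0.16)^2 = 0.8
Step 4: |B_a(-0.4)| = sqrt(0.17 / 0.8) = sqrt(0.2125)
Step 5: = 0.461

0.461


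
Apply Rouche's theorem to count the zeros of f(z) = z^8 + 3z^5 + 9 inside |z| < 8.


Step 1: On |z| = 8 the three terms have sizes |z^8| = 8^8 = 16777216, |3z^5| = 3*8^5 = 98304, |9| = 9
Step 2: The dominant term is g(z) = z^8; let h(z) = 3z^5 + 9 so f = g + h
Step 3: On |z| = 8: |g| = 16777216 and |h| <= 98304 + 9 = 98313
Step 4: Since 16777216 > 98313, |h| < |g| on |z| = 8, so by Rouche f has the same number of zeros as g inside |z| < 8
Step 5: g(z) = z^8 has 8 zeros (all at the origin) inside |z| < 8. Answer = 8

8


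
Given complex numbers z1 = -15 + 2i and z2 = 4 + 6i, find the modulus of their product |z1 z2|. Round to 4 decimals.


Step 1: |z1| = sqrt((-15)^2 + 2^2) = sqrt(229)
Step 2: |z2| = sqrt(4^2 + 6^2) = sqrt(52)
Step 3: |z1*z2| = |z1|*|z2| = sqrt(229) * sqrt(52) = sqrt(229 * 52) = sqrt(11908)
Step 4: = 109.1238

109.1238


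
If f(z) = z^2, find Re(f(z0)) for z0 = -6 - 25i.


Step 1: z0 = -6 - 25i
Step 2: z0^2 = (-6)^2 - (-25)^2 + 300i
Step 3: real part = 36 - 625 = -589

-589


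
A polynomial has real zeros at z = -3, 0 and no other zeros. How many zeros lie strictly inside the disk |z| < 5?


Step 1: Check each root:
  z = -3: |-3| = 3 < 5
  z = 0: |0| = 0 < 5
Step 2: Count = 2

2


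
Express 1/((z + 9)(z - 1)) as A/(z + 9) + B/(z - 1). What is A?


Step 1: Multiply both sides by (z + 9) and set z = -9
Step 2: A = 1 / (-9 - 1)
Step 3: A = 1 / (-10)
Step 4: A = -1/10

-1/10


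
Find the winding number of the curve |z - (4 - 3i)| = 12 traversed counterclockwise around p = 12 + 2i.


Step 1: Center c = (4, -3), radius = 12
Step 2: |p - c|^2 = 8^2 + 5^2 = 89
Step 3: r^2 = 144
Step 4: |p-c| < r so winding number = 1

1


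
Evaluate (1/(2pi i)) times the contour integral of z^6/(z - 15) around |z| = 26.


Step 1: f(z) = z^6, a = 15 is inside |z| = 26
Step 2: By Cauchy integral formula: (1/(2pi*i)) * integral = f(a)
Step 3: f(15) = 15^6 = 11390625

11390625


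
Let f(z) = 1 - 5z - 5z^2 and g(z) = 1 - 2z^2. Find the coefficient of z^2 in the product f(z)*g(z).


Step 1: z^2 term in f*g comes from: (1)*(-2z^2) + (-5z)*(0) + (-5z^2)*(1)
Step 2: = -2 + 0 - 5
Step 3: = -7

-7


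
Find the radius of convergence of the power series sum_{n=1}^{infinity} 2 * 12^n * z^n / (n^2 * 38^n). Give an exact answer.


Step 1: General term a_n = 2 * 12^n / (n^2 * 38^n)
Step 2: By the root test, |a_n|^(1/n) = 2^(1/n) * 12 / (n^(2/n) * 38) -> 12/38 as n -> infinity (since 2^(1/n) -> 1 and n^(2/n) -> 1)
Step 3: R = 1/lim|a_n|^(1/n) = 38/12 = 19/6

19/6


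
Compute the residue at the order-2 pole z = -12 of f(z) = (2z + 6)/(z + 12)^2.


Step 1: Pole of order 2 at z = -12
Step 2: Res = lim d/dz [(z + 12)^2 * f(z)] as z -> -12
Step 3: (z + 12)^2 * f(z) = 2z + 6
Step 4: d/dz[2z + 6] = 2

2


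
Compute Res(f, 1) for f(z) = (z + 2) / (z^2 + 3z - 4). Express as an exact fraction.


Step 1: Q(z) = z^2 + 3z - 4 = (z - 1)(z + 4)
Step 2: Q'(z) = 2z + 3
Step 3: Q'(1) = 5, P(1) = 3
Step 4: Res = P(1)/Q'(1) = 3/5 = 3/5

3/5


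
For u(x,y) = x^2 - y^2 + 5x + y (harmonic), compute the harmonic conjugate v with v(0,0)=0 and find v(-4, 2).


Step 1: v_x = -u_y = 2y - 1
Step 2: v_y = u_x = 2x + 5
Step 3: v = 2xy - x + 5y + C
Step 4: v(0,0) = 0 => C = 0
Step 5: v(-4, 2) = -2

-2


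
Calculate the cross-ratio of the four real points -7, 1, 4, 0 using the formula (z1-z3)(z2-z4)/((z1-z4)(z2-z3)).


Step 1: (z1-z3)(z2-z4) = (-11) * 1 = -11
Step 2: (z1-z4)(z2-z3) = (-7) * (-3) = 21
Step 3: Cross-ratio = -11/21 = -11/21

-11/21


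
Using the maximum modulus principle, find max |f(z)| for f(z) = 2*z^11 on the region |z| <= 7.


Step 1: On |z| = 7, |f(z)| = 2 * |z|^11 = 2 * 7^11
Step 2: By maximum modulus principle, maximum is on boundary.
Step 3: Maximum = 2 * 1977326743 = 3954653486

3954653486


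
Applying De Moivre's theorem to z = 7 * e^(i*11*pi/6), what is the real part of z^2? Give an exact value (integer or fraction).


Step 1: By De Moivre's theorem, z^2 = 7^2 * e^(i*2*11*pi/6) = 49 * (cos(11*pi/3) + i*sin(11*pi/3))
Step 2: |z|^2 = 7^2 = 49
Step 3: Reduce the angle mod 2*pi: 11*pi/3 - 2*pi = 5*pi/3
Step 4: cos(5*pi/3) = 1/2
Step 5: Re(z^2) = 49 * 1/2 = 49/2

49/2


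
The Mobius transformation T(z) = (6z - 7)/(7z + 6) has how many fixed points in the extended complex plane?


Step 1: Fixed points satisfy T(z) = z
Step 2: 7z^2 + 7 = 0
Step 3: Discriminant = 0^2 - 4*7*7 = -196
Step 4: Number of fixed points = 2

2


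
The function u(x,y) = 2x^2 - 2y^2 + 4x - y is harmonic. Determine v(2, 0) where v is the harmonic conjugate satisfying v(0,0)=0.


Step 1: v_x = -u_y = 4y + 1
Step 2: v_y = u_x = 4x + 4
Step 3: v = 4xy + x + 4y + C
Step 4: v(0,0) = 0 => C = 0
Step 5: v(2, 0) = 2

2


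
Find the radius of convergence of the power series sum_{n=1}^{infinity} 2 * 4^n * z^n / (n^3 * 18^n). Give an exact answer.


Step 1: General term a_n = 2 * 4^n / (n^3 * 18^n)
Step 2: By the root test, |a_n|^(1/n) = 2^(1/n) * 4 / (n^(3/n) * 18) -> 4/18 as n -> infinity (since 2^(1/n) -> 1 and n^(3/n) -> 1)
Step 3: R = 1/lim|a_n|^(1/n) = 18/4 = 9/2

9/2


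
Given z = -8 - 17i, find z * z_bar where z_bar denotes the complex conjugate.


Step 1: conj(z) = -8 + 17i
Step 2: z * conj(z) = (-8)^2 + (-17)^2
Step 3: = 64 + 289 = 353

353


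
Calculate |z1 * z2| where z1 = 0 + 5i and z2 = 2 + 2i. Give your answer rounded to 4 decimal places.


Step 1: |z1| = sqrt(0^2 + 5^2) = sqrt(25)
Step 2: |z2| = sqrt(2^2 + 2^2) = sqrt(8)
Step 3: |z1*z2| = |z1|*|z2| = sqrt(25) * sqrt(8) = sqrt(25 * 8) = sqrt(200)
Step 4: = 14.1421

14.1421


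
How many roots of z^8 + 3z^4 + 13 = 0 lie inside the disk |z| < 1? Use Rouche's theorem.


Step 1: On |z| = 1 the three terms have sizes |z^8| = 1^8 = 1, |3z^4| = 3*1^4 = 3, |13| = 13
Step 2: The dominant term is g(z) = 13; let h(z) = z^8 + 3z^4 so f = g + h
Step 3: On |z| = 1: |g| = 13 and |h| <= 1 + 3 = 4
Step 4: Since 13 > 4, |h| < |g| on |z| = 1, so by Rouche f has the same number of zeros as g inside |z| < 1
Step 5: g(z) = 13 is a nonzero constant with no zeros inside |z| < 1. Answer = 0

0


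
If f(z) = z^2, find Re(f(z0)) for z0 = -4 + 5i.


Step 1: z0 = -4 + 5i
Step 2: z0^2 = (-4)^2 - 5^2 - 40i
Step 3: real part = 16 - 25 = -9

-9
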